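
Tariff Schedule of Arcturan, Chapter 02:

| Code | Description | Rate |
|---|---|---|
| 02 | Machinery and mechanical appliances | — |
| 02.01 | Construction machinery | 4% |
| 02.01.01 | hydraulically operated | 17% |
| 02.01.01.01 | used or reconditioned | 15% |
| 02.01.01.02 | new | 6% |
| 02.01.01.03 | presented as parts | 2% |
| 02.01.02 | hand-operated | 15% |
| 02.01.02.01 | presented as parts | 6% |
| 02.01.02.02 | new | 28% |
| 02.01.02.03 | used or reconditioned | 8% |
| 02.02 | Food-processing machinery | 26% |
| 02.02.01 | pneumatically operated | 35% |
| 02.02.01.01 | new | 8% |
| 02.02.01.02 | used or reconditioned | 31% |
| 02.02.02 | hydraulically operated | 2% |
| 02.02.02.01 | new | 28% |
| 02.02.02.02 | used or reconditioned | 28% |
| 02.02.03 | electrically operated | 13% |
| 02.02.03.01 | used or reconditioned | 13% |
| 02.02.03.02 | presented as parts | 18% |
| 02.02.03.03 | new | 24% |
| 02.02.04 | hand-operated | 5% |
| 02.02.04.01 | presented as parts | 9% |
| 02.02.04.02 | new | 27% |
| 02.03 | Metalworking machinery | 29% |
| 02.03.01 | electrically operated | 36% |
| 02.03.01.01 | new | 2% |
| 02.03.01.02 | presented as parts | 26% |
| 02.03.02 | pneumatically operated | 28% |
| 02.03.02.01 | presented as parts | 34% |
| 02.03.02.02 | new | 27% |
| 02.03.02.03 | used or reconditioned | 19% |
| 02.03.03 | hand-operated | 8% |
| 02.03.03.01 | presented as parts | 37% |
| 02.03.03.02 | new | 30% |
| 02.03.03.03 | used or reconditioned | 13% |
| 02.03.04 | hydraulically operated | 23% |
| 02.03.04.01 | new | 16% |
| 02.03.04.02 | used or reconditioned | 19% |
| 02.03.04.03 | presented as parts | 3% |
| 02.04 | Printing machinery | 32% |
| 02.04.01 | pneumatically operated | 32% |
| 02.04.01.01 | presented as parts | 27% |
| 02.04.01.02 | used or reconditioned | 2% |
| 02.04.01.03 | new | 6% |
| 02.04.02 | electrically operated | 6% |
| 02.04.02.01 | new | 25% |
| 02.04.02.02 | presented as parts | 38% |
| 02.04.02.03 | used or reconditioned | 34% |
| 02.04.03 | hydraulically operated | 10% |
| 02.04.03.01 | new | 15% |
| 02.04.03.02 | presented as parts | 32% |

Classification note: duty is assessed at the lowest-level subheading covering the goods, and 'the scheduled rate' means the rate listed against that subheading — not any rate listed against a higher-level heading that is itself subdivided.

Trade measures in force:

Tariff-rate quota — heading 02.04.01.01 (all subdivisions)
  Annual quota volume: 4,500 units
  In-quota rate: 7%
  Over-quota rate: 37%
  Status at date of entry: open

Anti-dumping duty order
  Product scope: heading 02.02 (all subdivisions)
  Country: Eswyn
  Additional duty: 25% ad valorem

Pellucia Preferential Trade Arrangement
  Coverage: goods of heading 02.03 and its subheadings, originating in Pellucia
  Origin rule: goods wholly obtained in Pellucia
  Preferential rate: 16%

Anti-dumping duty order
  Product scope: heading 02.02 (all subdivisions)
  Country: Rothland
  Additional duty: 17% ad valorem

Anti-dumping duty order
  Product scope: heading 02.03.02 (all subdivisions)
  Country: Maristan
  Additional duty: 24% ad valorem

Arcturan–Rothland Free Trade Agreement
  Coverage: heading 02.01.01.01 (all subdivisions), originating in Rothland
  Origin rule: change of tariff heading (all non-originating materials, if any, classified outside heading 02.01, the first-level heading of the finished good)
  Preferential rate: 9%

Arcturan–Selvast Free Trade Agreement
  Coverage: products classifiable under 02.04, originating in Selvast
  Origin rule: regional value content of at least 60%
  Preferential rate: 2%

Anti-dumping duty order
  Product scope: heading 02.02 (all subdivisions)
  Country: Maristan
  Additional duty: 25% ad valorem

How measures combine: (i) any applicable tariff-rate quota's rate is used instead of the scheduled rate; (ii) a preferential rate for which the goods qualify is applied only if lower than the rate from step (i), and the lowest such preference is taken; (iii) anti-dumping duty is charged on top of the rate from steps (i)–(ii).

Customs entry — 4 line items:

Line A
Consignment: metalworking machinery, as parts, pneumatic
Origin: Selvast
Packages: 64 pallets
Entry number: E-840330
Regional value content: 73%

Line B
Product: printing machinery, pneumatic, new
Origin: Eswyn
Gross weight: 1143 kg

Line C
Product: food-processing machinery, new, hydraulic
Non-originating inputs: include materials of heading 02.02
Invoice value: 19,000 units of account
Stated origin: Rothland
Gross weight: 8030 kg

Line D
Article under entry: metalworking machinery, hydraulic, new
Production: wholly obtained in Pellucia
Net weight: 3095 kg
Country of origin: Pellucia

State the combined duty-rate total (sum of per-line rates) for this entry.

101%

Line A: metalworking → 02.03; pneumatic → 02.03.02; as parts → 02.03.02.01. Scheduled 34%. Selvast agreement on 02.04: 02.03.02.01 not covered. → 34%.
Line B: printing → 02.04; pneumatic → 02.04.01; new → 02.04.01.03. Scheduled 6%. No special measure applies. → 6%.
Line C: food-processing → 02.02; hydraulic → 02.02.02; new → 02.02.02.01. Scheduled 28%. Rothland agreement on 02.01.01.01: 02.02.02.01 not covered; anti-dumping (Rothland, 02.02): +17%; total 28% + 17% = 45%. → 45%.
Line D: metalworking → 02.03; hydraulic → 02.03.04; new → 02.03.04.01. Scheduled 16%. Pellucia agreement on 02.03: wholly obtained → 16% available; preference 16% not lower than 16% → no reduction. → 16%.
Sum: 34% + 6% + 45% + 16% = 101%.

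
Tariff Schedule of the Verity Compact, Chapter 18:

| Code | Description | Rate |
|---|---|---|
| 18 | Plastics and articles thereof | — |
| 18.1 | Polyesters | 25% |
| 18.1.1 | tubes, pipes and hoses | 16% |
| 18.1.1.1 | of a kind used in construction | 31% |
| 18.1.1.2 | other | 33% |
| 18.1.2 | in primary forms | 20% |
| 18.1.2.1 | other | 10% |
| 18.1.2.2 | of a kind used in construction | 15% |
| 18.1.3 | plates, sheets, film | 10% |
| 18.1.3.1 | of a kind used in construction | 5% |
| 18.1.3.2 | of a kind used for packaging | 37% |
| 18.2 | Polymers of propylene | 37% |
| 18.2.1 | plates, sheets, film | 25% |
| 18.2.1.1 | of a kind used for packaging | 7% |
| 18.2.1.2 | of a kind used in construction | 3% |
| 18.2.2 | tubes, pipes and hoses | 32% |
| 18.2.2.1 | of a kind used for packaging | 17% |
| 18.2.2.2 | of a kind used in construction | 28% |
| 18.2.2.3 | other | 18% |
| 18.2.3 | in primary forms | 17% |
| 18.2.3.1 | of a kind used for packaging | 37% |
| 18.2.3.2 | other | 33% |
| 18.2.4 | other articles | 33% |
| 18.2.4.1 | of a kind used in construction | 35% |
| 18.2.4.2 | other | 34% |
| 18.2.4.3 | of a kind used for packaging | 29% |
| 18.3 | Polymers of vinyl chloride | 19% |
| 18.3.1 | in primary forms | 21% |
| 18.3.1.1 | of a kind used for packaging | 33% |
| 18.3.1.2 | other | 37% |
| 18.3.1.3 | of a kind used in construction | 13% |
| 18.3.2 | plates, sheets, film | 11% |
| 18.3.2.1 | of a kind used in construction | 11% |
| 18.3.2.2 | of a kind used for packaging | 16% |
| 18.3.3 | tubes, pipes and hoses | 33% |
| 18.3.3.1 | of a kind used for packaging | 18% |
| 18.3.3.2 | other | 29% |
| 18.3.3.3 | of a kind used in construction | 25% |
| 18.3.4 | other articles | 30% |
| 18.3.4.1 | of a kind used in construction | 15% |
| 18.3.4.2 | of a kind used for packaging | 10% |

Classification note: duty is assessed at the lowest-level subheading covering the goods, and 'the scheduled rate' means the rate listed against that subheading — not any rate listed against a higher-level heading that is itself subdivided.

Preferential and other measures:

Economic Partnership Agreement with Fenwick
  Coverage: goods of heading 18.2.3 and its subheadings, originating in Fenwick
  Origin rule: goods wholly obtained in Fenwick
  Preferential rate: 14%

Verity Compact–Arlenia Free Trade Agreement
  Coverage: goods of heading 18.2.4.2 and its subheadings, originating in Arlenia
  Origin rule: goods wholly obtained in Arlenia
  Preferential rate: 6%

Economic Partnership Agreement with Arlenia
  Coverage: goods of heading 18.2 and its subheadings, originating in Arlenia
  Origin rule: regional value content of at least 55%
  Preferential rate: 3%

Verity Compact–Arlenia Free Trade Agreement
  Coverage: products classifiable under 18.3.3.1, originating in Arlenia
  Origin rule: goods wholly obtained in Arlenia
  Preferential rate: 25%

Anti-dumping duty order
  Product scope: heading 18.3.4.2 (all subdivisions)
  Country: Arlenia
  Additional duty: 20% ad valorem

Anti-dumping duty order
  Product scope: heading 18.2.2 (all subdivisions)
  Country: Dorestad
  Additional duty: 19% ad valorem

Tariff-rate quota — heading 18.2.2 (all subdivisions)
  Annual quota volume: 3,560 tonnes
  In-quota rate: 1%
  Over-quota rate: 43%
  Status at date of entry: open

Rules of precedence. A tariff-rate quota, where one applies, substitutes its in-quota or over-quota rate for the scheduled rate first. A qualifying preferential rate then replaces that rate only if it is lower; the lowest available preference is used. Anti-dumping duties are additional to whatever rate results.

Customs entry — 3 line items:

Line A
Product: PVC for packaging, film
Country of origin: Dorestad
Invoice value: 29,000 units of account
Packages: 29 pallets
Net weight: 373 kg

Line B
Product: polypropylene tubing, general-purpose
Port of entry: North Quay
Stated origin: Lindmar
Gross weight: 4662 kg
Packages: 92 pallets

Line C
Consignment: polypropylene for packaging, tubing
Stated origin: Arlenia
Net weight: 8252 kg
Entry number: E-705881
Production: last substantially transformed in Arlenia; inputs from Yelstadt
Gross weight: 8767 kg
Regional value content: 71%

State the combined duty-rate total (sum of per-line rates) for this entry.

18%

Line A: PVC → 18.3; film → 18.3.2; for packaging → 18.3.2.2. Scheduled 16%. No special measure applies. → 16%.
Line B: polypropylene → 18.2; tubing → 18.2.2; general-purpose → 18.2.2.3. Scheduled 18%. quota on 18.2.2 open → in-quota 1%. → 1%.
Line C: polypropylene → 18.2; tubing → 18.2.2; for packaging → 18.2.2.1. Scheduled 17%. quota on 18.2.2 open → in-quota 1%; Arlenia agreement on 18.2.4.2: 18.2.2.1 not covered; Arlenia agreement on 18.2: RVC ≥ 55% → 3% available; Arlenia agreement on 18.3.3.1: 18.2.2.1 not covered; preference 3% not lower than 1% → no reduction. → 1%.
Sum: 16% + 1% + 1% = 18%.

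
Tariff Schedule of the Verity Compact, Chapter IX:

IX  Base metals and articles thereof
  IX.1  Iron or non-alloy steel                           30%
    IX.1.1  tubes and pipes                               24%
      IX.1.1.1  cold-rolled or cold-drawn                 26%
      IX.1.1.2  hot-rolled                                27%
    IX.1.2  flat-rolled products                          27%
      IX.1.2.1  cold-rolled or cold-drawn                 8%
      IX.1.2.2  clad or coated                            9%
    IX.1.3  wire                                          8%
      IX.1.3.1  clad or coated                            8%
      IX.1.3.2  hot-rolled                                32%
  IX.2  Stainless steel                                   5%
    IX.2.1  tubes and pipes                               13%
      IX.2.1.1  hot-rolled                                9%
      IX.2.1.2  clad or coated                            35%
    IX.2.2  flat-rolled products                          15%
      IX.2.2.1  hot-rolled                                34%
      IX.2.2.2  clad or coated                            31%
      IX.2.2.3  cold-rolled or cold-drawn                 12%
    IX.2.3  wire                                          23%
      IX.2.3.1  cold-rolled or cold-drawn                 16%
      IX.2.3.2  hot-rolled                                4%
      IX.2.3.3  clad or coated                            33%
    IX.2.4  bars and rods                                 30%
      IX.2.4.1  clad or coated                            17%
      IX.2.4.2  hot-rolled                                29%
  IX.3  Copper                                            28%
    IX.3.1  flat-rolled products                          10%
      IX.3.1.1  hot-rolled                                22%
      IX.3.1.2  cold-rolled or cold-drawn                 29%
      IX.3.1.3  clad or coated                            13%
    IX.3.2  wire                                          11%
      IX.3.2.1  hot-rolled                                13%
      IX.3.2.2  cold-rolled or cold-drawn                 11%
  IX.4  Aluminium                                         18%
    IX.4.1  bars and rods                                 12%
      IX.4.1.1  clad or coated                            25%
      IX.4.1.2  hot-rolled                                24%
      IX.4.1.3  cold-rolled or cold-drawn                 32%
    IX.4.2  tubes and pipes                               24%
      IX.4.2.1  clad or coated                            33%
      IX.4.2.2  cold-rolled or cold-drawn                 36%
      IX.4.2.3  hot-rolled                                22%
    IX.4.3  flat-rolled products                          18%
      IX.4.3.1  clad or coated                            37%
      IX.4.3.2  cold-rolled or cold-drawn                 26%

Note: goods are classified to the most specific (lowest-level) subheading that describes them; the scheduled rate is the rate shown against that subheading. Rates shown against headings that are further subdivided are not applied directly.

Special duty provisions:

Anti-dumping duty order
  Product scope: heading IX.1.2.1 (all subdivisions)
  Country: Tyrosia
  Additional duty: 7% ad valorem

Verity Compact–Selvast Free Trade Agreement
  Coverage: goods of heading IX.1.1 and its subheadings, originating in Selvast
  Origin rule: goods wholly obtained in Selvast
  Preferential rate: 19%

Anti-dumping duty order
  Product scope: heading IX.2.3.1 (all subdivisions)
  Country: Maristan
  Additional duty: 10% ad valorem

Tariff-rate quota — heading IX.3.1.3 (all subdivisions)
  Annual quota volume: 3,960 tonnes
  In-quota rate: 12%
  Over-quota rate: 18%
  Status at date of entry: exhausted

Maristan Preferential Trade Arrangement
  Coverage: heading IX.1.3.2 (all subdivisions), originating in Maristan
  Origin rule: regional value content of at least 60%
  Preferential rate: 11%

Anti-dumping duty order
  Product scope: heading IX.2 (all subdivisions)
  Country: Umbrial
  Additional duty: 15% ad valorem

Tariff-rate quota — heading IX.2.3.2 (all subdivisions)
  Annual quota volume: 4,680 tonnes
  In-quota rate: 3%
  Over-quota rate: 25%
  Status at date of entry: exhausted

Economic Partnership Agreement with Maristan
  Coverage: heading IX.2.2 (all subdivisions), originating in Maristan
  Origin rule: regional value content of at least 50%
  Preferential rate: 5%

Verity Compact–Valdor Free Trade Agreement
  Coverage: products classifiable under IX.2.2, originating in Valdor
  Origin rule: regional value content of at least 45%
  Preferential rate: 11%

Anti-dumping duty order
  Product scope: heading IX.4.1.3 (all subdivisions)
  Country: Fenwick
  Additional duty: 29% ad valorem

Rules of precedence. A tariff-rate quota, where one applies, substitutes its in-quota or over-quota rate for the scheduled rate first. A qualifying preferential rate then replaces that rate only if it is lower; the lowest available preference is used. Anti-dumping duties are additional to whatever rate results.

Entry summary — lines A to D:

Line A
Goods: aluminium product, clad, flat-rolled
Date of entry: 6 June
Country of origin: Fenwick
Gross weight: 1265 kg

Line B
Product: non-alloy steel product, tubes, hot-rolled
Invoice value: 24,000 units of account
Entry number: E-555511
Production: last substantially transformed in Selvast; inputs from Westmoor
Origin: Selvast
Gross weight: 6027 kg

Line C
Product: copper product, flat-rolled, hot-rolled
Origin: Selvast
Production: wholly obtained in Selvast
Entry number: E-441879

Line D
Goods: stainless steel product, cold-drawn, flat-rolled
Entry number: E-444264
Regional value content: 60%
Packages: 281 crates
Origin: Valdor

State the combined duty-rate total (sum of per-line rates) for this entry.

97%

Line A: aluminium → IX.4; flat-rolled → IX.4.3; clad → IX.4.3.1. Scheduled 37%. No special measure applies. → 37%.
Line B: non-alloy steel → IX.1; tubes → IX.1.1; hot-rolled → IX.1.1.2. Scheduled 27%. Selvast agreement on IX.1.1: not wholly obtained. → 27%.
Line C: copper → IX.3; flat-rolled → IX.3.1; hot-rolled → IX.3.1.1. Scheduled 22%. Selvast agreement on IX.1.1: IX.3.1.1 not covered. → 22%.
Line D: stainless steel → IX.2; flat-rolled → IX.2.2; cold-drawn → IX.2.2.3. Scheduled 12%. Valdor agreement on IX.2.2: RVC ≥ 45% → 11% available; preferential 11%. → 11%.
Sum: 37% + 27% + 22% + 11% = 97%.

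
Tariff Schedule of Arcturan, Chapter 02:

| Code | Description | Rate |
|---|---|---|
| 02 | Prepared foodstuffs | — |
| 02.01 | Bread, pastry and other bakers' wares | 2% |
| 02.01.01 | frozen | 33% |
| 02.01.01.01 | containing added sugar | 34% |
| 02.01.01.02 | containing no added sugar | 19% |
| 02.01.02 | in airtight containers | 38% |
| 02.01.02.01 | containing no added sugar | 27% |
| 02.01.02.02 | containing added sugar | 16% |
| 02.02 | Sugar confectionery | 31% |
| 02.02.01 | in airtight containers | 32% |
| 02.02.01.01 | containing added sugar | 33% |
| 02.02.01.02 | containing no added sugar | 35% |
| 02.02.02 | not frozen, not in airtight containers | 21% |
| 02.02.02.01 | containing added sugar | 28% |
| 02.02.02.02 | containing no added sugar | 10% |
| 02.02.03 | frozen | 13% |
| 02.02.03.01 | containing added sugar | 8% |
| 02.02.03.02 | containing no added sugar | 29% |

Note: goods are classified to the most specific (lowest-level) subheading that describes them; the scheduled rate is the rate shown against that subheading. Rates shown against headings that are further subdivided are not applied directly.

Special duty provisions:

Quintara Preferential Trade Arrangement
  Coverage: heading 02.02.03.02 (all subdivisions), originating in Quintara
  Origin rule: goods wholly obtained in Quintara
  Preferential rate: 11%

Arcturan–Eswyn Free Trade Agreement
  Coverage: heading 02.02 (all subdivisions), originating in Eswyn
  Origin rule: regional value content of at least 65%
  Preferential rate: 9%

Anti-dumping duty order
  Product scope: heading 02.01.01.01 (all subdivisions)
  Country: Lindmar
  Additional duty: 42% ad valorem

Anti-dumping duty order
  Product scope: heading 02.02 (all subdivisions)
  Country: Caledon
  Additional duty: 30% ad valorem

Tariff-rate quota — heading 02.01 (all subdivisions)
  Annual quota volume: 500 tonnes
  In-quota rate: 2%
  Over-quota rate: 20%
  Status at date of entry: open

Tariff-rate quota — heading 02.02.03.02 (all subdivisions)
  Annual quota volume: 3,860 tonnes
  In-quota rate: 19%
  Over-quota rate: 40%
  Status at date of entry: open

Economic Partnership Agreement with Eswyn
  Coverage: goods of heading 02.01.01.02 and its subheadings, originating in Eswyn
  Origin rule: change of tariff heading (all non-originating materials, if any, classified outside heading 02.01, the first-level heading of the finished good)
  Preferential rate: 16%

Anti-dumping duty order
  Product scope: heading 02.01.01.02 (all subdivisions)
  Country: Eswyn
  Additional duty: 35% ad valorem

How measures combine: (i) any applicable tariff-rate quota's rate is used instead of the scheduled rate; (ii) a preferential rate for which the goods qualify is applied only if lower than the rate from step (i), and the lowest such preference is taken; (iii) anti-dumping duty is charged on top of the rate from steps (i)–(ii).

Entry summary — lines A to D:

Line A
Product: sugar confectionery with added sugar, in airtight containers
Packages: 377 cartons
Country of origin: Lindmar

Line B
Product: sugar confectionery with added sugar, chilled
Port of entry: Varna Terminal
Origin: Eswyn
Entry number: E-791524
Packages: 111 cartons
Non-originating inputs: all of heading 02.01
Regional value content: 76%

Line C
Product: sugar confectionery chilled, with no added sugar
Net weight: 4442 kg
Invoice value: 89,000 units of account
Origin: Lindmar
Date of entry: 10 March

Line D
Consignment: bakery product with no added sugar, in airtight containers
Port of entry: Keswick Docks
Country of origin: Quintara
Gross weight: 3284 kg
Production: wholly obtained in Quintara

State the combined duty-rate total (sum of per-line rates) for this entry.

Line A: sugar confectionery → 02.02; in airtight containers → 02.02.01; with added sugar → 02.02.01.01. Scheduled 33%. No special measure applies. → 33%.
Line B: sugar confectionery → 02.02; chilled → 02.02.02; with added sugar → 02.02.02.01. Scheduled 28%. Eswyn agreement on 02.02: RVC ≥ 65% → 9% available; Eswyn agreement on 02.01.01.02: 02.02.02.01 not covered; preferential 9%. → 9%.
Line C: sugar confectionery → 02.02; chilled → 02.02.02; with no added sugar → 02.02.02.02. Scheduled 10%. No special measure applies. → 10%.
Line D: bakery product → 02.01; in airtight containers → 02.01.02; with no added sugar → 02.01.02.01. Scheduled 27%. quota on 02.01 open → in-quota 2%; Quintara agreement on 02.02.03.02: 02.01.02.01 not covered. → 2%.
Sum: 33% + 9% + 10% + 2% = 54%.

54%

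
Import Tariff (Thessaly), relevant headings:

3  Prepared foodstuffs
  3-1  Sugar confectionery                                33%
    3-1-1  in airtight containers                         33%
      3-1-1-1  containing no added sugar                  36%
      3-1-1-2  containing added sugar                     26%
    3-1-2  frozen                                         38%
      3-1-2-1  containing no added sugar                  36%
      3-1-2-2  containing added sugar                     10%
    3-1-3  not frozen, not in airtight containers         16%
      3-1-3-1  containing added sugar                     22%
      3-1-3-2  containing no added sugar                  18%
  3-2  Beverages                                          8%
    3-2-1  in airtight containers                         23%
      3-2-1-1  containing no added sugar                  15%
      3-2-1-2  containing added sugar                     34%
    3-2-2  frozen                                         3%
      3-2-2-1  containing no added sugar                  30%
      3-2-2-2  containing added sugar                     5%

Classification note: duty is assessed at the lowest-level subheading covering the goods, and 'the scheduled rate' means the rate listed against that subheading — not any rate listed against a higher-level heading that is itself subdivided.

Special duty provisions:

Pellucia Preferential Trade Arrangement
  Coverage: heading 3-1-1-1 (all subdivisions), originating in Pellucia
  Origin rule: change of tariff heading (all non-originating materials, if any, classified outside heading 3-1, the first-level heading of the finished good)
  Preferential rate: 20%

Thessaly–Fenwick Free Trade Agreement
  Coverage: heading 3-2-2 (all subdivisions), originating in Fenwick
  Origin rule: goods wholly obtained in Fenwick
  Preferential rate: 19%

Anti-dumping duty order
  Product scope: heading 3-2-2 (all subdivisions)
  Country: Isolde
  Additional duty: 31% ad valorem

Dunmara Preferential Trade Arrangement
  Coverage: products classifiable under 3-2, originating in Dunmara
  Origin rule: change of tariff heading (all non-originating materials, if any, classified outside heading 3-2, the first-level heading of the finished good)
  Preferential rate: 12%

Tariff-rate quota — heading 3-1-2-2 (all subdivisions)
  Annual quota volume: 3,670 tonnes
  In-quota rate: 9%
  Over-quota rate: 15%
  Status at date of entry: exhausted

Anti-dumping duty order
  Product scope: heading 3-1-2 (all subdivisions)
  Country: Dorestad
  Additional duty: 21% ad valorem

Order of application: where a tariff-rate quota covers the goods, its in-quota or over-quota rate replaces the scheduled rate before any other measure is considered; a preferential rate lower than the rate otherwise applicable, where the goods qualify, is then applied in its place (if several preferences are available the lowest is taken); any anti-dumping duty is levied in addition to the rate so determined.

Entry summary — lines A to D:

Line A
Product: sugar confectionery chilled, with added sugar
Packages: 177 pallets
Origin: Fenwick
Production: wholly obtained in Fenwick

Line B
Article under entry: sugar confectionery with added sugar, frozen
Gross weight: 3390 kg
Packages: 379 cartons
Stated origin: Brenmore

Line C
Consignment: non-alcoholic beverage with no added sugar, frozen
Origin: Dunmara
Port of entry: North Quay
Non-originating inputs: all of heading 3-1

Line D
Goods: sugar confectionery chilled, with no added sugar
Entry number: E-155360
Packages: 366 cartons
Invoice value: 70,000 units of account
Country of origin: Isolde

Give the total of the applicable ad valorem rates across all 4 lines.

Line A: sugar confectionery → 3-1; chilled → 3-1-3; with added sugar → 3-1-3-1. Scheduled 22%. Fenwick agreement on 3-2-2: 3-1-3-1 not covered. → 22%.
Line B: sugar confectionery → 3-1; frozen → 3-1-2; with added sugar → 3-1-2-2. Scheduled 10%. quota on 3-1-2-2 exhausted → over-quota 15%. → 15%.
Line C: non-alcoholic beverage → 3-2; frozen → 3-2-2; with no added sugar → 3-2-2-1. Scheduled 30%. Dunmara agreement on 3-2: CTH met → 12% available; preferential 12%. → 12%.
Line D: sugar confectionery → 3-1; chilled → 3-1-3; with no added sugar → 3-1-3-2. Scheduled 18%. No special measure applies. → 18%.
Sum: 22% + 15% + 12% + 18% = 67%.

67%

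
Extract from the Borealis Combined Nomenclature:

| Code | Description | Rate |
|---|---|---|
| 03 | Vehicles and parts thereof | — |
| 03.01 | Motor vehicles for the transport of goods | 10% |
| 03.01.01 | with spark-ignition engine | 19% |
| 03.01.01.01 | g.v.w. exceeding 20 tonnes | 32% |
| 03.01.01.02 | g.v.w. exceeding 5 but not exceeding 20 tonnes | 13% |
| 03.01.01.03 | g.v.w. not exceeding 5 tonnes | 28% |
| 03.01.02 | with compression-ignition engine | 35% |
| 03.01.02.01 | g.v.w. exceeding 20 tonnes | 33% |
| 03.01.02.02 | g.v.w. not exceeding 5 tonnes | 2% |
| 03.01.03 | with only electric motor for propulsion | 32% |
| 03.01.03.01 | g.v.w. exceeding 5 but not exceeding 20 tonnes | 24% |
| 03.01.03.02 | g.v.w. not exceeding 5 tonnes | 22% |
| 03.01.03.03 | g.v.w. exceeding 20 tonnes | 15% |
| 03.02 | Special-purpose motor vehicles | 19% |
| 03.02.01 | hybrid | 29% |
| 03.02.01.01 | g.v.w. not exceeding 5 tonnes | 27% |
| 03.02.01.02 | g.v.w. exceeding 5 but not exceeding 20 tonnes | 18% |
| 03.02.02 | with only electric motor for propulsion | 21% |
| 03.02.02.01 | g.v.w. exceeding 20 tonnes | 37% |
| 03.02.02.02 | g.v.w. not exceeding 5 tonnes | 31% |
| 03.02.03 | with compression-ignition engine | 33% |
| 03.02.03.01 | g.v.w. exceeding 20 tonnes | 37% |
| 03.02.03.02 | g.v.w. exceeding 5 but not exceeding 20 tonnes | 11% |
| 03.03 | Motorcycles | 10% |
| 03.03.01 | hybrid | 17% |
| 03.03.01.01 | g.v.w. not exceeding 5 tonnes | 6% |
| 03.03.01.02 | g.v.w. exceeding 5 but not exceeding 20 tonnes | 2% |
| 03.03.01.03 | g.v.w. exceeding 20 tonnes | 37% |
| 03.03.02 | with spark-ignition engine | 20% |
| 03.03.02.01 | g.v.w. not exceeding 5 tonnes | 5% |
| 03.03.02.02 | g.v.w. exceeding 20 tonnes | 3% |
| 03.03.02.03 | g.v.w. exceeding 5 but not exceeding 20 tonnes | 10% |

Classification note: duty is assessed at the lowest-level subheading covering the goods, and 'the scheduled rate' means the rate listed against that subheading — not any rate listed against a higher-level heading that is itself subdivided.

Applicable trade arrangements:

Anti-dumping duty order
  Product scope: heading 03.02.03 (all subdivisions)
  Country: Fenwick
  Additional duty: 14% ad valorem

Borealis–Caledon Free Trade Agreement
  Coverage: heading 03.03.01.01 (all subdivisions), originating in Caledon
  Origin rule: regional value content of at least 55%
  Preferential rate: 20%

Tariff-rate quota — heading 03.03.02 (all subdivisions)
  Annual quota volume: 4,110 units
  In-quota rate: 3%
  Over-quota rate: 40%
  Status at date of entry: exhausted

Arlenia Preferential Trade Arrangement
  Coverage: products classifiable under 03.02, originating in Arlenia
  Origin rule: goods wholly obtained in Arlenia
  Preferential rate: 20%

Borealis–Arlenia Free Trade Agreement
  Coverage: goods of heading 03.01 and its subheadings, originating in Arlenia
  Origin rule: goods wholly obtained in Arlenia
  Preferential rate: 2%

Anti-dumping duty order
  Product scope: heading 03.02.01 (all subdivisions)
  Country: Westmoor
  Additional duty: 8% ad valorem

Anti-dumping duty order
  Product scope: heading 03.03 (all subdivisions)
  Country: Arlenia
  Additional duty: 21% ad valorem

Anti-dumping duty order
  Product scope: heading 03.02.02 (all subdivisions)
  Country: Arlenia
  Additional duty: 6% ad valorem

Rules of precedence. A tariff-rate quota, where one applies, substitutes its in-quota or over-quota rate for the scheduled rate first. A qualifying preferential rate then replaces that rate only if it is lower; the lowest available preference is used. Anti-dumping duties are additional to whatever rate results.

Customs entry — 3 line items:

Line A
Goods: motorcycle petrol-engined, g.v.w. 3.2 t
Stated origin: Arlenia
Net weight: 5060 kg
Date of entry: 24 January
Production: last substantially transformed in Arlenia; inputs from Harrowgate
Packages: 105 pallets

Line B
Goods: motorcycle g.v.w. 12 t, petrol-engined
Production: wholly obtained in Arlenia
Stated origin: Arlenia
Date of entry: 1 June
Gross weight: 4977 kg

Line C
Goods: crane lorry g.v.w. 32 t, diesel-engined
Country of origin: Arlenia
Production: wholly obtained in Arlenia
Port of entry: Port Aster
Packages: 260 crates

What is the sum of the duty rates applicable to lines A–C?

Line A: motorcycle → 03.03; petrol-engined → 03.03.02; g.v.w. 3.2 t → 03.03.02.01. Scheduled 5%. quota on 03.03.02 exhausted → over-quota 40%; Arlenia agreement on 03.02: 03.03.02.01 not covered; Arlenia agreement on 03.01: 03.03.02.01 not covered; anti-dumping (Arlenia, 03.03): +21%; total 40% + 21% = 61%. → 61%.
Line B: motorcycle → 03.03; petrol-engined → 03.03.02; g.v.w. 12 t → 03.03.02.03. Scheduled 10%. quota on 03.03.02 exhausted → over-quota 40%; Arlenia agreement on 03.02: 03.03.02.03 not covered; Arlenia agreement on 03.01: 03.03.02.03 not covered; anti-dumping (Arlenia, 03.03): +21%; total 40% + 21% = 61%. → 61%.
Line C: crane lorry → 03.02; diesel-engined → 03.02.03; g.v.w. 32 t → 03.02.03.01. Scheduled 37%. Arlenia agreement on 03.02: wholly obtained → 20% available; Arlenia agreement on 03.01: 03.02.03.01 not covered; preferential 20%. → 20%.
Sum: 61% + 61% + 20% = 142%.

142%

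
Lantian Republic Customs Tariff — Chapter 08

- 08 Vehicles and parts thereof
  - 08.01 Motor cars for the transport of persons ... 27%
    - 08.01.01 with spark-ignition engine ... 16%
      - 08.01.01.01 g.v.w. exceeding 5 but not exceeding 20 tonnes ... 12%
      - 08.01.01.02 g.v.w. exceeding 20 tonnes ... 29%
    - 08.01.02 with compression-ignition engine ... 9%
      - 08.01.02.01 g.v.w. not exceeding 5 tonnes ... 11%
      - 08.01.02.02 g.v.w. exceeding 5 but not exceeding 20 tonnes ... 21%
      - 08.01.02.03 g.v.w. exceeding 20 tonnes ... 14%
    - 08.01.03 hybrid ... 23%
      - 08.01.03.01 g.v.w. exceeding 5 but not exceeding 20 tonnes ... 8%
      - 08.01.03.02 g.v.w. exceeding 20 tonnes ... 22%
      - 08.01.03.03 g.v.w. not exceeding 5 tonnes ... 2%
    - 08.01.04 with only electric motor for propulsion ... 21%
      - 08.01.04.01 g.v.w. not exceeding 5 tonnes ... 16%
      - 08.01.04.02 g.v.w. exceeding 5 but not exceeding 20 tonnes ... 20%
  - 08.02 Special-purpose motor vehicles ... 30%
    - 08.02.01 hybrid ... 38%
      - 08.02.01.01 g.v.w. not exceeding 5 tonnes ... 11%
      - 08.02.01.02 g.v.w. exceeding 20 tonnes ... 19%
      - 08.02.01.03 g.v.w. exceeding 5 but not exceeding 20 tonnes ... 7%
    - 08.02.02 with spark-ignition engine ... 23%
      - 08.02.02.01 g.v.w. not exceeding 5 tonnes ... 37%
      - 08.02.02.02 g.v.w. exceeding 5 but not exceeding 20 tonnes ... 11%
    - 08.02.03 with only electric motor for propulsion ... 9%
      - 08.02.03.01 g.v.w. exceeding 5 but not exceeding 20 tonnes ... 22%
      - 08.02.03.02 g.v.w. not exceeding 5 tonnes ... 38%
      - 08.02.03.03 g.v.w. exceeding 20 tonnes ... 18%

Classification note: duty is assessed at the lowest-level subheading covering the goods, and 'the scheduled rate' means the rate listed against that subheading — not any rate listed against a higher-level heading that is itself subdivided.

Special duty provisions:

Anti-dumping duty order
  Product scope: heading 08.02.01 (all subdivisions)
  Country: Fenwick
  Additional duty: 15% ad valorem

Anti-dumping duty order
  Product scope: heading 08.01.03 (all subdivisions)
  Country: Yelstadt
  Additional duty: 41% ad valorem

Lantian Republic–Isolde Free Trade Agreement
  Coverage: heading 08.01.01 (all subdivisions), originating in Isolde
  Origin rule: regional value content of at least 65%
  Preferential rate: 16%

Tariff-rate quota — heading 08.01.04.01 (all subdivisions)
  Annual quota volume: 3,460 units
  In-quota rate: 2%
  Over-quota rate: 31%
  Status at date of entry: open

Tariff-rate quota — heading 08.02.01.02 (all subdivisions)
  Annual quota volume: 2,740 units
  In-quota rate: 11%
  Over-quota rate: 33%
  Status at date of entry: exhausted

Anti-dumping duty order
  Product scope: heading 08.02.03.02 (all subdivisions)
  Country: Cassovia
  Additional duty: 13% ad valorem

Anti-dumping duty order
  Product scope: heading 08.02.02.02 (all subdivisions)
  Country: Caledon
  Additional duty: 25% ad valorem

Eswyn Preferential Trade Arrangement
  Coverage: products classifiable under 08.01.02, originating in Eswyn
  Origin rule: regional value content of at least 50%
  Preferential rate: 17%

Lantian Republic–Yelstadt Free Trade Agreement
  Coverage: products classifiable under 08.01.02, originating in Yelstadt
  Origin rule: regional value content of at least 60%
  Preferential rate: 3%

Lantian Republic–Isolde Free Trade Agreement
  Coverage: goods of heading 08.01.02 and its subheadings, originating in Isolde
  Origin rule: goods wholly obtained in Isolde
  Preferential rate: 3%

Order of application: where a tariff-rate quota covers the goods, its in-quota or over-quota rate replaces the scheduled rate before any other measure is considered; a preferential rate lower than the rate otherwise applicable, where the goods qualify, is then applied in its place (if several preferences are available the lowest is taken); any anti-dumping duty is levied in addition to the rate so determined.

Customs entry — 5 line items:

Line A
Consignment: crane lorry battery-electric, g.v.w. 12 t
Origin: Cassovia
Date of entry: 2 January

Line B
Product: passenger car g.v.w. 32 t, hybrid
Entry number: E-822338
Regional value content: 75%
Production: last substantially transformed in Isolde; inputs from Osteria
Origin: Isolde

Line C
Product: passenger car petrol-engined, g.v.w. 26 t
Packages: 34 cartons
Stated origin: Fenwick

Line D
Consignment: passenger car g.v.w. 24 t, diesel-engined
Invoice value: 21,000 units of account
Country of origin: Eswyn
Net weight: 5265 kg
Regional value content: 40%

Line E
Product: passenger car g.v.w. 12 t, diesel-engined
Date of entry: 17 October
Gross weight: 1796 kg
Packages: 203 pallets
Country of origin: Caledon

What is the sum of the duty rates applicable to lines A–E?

108%

Line A: crane lorry → 08.02; battery-electric → 08.02.03; g.v.w. 12 t → 08.02.03.01. Scheduled 22%. No special measure applies. → 22%.
Line B: passenger car → 08.01; hybrid → 08.01.03; g.v.w. 32 t → 08.01.03.02. Scheduled 22%. Isolde agreement on 08.01.01: 08.01.03.02 not covered; Isolde agreement on 08.01.02: 08.01.03.02 not covered. → 22%.
Line C: passenger car → 08.01; petrol-engined → 08.01.01; g.v.w. 26 t → 08.01.01.02. Scheduled 29%. No special measure applies. → 29%.
Line D: passenger car → 08.01; diesel-engined → 08.01.02; g.v.w. 24 t → 08.01.02.03. Scheduled 14%. Eswyn agreement on 08.01.02: RVC < 50%. → 14%.
Line E: passenger car → 08.01; diesel-engined → 08.01.02; g.v.w. 12 t → 08.01.02.02. Scheduled 21%. No special measure applies. → 21%.
Sum: 22% + 22% + 29% + 14% + 21% = 108%.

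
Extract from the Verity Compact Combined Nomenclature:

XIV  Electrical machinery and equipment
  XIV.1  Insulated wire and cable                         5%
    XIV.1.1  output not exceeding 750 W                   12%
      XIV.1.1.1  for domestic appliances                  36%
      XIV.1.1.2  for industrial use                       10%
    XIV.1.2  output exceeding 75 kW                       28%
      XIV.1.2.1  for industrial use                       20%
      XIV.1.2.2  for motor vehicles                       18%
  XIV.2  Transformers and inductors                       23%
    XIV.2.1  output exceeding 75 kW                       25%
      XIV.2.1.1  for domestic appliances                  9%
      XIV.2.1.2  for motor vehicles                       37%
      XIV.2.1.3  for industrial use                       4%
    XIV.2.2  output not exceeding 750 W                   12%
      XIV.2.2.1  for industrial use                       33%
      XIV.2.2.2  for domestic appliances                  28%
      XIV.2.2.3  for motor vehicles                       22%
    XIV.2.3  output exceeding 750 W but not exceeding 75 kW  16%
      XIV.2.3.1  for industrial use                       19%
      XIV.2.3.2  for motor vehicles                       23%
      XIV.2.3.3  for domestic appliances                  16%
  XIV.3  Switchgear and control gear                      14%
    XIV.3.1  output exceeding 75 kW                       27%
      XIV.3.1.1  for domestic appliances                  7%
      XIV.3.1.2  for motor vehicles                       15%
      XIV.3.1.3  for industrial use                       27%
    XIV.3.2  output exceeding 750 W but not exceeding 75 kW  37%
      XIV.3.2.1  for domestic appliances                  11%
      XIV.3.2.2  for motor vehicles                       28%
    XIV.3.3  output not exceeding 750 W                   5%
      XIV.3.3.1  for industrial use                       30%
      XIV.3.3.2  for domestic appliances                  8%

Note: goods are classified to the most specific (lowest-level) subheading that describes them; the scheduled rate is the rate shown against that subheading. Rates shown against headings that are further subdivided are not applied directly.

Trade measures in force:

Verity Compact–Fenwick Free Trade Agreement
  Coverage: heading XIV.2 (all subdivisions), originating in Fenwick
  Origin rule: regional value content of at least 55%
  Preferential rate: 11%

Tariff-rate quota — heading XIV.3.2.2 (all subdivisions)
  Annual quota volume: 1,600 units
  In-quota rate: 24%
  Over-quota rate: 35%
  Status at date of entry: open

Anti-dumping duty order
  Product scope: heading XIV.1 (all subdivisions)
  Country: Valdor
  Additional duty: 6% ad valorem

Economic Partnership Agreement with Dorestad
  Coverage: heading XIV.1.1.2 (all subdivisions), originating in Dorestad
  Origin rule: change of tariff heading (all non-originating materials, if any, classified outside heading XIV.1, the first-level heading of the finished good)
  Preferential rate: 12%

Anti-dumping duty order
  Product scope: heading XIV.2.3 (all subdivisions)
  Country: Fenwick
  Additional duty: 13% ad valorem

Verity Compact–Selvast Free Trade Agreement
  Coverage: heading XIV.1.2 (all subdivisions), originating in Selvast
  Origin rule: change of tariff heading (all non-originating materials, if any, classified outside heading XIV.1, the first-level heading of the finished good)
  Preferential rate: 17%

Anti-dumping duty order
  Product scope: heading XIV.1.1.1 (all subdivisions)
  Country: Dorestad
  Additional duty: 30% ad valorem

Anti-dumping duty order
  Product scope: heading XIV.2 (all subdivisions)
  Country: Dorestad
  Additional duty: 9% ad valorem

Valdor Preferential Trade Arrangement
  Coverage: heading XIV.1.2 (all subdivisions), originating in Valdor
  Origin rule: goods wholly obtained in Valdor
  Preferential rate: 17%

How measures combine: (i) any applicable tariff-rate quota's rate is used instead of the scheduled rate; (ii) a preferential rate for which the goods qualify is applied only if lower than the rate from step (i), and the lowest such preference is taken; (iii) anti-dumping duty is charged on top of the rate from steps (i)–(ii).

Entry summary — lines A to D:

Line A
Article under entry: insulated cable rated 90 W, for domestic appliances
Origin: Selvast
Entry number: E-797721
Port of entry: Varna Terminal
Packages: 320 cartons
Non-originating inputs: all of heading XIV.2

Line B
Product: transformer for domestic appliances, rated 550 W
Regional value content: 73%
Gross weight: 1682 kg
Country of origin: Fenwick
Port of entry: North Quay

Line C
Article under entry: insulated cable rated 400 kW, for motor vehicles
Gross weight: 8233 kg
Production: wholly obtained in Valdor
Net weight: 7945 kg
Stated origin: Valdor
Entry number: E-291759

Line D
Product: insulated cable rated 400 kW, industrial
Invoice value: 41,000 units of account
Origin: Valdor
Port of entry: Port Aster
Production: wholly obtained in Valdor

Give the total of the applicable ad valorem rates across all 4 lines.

Line A: insulated cable → XIV.1; rated 90 W → XIV.1.1; for domestic appliances → XIV.1.1.1. Scheduled 36%. Selvast agreement on XIV.1.2: XIV.1.1.1 not covered. → 36%.
Line B: transformer → XIV.2; rated 550 W → XIV.2.2; for domestic appliances → XIV.2.2.2. Scheduled 28%. Fenwick agreement on XIV.2: RVC ≥ 55% → 11% available; preferential 11%. → 11%.
Line C: insulated cable → XIV.1; rated 400 kW → XIV.1.2; for motor vehicles → XIV.1.2.2. Scheduled 18%. Valdor agreement on XIV.1.2: wholly obtained → 17% available; preferential 17%; anti-dumping (Valdor, XIV.1): +6%; total 17% + 6% = 23%. → 23%.
Line D: insulated cable → XIV.1; rated 400 kW → XIV.1.2; industrial → XIV.1.2.1. Scheduled 20%. Valdor agreement on XIV.1.2: wholly obtained → 17% available; preferential 17%; anti-dumping (Valdor, XIV.1): +6%; total 17% + 6% = 23%. → 23%.
Sum: 36% + 11% + 23% + 23% = 93%.

93%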